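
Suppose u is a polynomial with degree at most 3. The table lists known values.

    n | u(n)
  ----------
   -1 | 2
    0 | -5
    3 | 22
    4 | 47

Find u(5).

80

Write u(n) = an³ + bn² + cn + d; the 4 given values yield a linear system in the 4 coefficients.
Solving, the leading coefficient vanishes, and u(n) = 4n² - 3n - 5.
Then u(5) = 80.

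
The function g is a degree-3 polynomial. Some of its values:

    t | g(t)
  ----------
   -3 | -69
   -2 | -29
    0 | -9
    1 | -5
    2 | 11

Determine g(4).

Write g(t) = at³ + bt² + ct + d; the 5 given values yield a linear system in the 4 coefficients.
Solving, g(t) = 2t³ + 2t - 9.
Then g(4) = 127.

127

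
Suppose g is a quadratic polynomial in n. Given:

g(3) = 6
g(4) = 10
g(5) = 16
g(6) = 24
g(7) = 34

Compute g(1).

4

First differences: 4, 6, 8, 10. Second differences: 2, 2, 2.
Level-2 differences are constant, so g has degree 2.
Fitting a degree-2 polynomial gives g(n) = n² - 3n + 6.
Then g(1) = 4.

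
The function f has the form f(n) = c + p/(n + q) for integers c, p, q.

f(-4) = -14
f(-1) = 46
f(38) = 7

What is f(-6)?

(f(n) − c)(n + q) = p for each data point; the three points give a linear system in c and q, then p follows.
Solving: c = 6, q = 2, p = 40, so f(n) = 6 + 40/(n + 2).
Then f(-6) = 6 + 40/(-4) = -4.

-4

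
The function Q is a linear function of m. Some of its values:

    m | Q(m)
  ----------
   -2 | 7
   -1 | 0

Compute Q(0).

-7

Write Q(m) = am + b; the 2 given values yield a linear system in the 2 coefficients.
Solving, Q(m) = -7m - 7.
Then Q(0) = -7.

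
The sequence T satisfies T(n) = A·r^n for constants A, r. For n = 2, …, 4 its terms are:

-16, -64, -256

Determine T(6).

-4096

Consecutive ratio: -64/(-16) = 4, and -256/(-64) = 4, so r = 4.
Then A·4^2 = -16 gives A = -1, and T(n) = -1·4^n.
T(6) = -1·4^6 = -4096.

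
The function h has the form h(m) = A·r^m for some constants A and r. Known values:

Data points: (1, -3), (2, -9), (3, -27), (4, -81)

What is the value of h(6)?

-729

Consecutive ratio: -9/(-3) = 3, and -27/(-9) = 3, so r = 3.
Then A·3^1 = -3 gives A = -1, and h(m) = -1·3^m.
h(6) = -1·3^6 = -729.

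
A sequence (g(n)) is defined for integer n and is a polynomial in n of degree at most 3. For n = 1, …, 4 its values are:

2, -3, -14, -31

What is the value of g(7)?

-118

First differences: -5, -11, -17. Second differences: -6, -6.
Level-2 differences are constant, so g has degree 2.
Fitting a degree-2 polynomial gives g(n) = -3n² + 4n + 1.
Then g(7) = -118.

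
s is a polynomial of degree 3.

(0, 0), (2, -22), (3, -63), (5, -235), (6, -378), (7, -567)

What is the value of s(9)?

Write s(n) = an³ + bn² + cn + d; the 6 given values yield a linear system in the 4 coefficients.
Solving, s(n) = -n³ - 5n² + 3n.
Then s(9) = -1107.

-1107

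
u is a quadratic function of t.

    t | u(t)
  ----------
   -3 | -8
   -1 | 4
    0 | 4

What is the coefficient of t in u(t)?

-2

Write u(t) = at² + bt + c; the 3 given values yield a linear system in the 3 coefficients.
Solving, u(t) = -2t² - 2t + 4.
The coefficient of t is -2.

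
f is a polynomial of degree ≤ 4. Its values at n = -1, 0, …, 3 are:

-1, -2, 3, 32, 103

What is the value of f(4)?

First differences: -1, 5, 29, 71. Second differences: 6, 24, 42. Third differences: 18, 18.
Level-3 differences are constant, so f has degree 3.
Extending the table by one column gives the next first difference 131, so f(4) = 103 + 131 = 234.

234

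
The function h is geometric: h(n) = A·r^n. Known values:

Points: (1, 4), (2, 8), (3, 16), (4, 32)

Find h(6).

Consecutive ratio: 8/4 = 2, and 16/8 = 2, so r = 2.
Then A·2^1 = 4 gives A = 2, and h(n) = 2·2^n.
h(6) = 2·2^6 = 128.

128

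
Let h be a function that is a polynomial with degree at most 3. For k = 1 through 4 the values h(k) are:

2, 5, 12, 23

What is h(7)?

Write h(k) = ak³ + bk² + ck + d; the 4 given values yield a linear system in the 4 coefficients.
Solving, the leading coefficient vanishes, and h(k) = 2k² - 3k + 3.
Then h(7) = 80.

80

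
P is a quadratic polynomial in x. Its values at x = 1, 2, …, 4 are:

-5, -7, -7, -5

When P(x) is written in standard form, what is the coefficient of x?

-5

First differences: -2, 0, 2. Second differences: 2, 2.
Level-2 differences are constant, so P has degree 2.
Fitting a degree-2 polynomial gives P(x) = x² - 5x - 1.
The coefficient of x is -5.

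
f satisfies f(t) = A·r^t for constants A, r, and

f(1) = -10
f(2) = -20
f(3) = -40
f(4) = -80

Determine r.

2

Consecutive ratio: -20/(-10) = 2, and -40/(-20) = 2, so r = 2.
Then A·2^1 = -10 gives A = -5, and f(t) = -5·2^t.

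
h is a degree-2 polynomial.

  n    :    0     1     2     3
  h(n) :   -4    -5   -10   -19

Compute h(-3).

First differences: -1, -5, -9. Second differences: -4, -4.
Level-2 differences are constant, so h has degree 2.
Fitting a degree-2 polynomial gives h(n) = -2n² + n - 4.
Then h(-3) = -25.

-25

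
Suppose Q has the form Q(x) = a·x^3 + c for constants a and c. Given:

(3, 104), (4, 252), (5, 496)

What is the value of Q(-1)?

From Q(3) = 104 and Q(4) = 252: 27a + c = 104 and 64a + c = 252.
Subtracting: 37a = 148, so a = 4; then c = 104 − 4·27 = -4.
So Q(x) = 4x³ − 4, and Q(-1) = -8.

-8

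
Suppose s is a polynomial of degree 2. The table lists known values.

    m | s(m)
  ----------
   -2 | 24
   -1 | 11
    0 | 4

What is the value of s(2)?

Write s(m) = am² + bm + c; the 3 given values yield a linear system in the 3 coefficients.
Solving, s(m) = 3m² - 4m + 4.
Then s(2) = 8.

8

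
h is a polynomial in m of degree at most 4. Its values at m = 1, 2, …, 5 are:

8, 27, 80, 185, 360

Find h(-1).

0

Write h(m) = am^4 + bm³ + cm² + dm + e; the 5 given values yield a linear system in the 5 coefficients.
Solving, the leading coefficient vanishes, and h(m) = 3m³ - m² + m + 5.
Then h(-1) = 0.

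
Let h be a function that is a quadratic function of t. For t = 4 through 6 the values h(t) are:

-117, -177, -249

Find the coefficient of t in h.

-6

Write h(t) = at² + bt + c; the 3 given values yield a linear system in the 3 coefficients.
Solving, h(t) = -6t² - 6t + 3.
The coefficient of t is -6.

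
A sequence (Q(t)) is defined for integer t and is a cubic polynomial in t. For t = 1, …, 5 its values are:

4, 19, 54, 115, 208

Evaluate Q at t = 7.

514

First differences: 15, 35, 61, 93. Second differences: 20, 26, 32. Third differences: 6, 6.
Level-3 differences are constant, so Q has degree 3.
Fitting a degree-3 polynomial gives Q(t) = t³ + 4t² - 4t + 3.
Then Q(7) = 514.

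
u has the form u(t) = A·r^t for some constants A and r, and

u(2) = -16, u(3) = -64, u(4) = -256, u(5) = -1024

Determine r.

4

Consecutive ratio: -64/(-16) = 4, and -256/(-64) = 4, so r = 4.
Then A·4^2 = -16 gives A = -1, and u(t) = -1·4^t.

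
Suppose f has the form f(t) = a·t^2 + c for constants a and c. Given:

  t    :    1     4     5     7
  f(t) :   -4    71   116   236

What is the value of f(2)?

From f(1) = -4 and f(4) = 71: 1a + c = -4 and 16a + c = 71.
Subtracting: 15a = 75, so a = 5; then c = -4 − 5·1 = -9.
So f(t) = 5t² − 9, and f(2) = 11.

11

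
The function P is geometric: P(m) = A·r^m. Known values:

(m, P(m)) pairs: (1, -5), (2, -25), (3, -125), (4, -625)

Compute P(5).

Consecutive ratio: -25/(-5) = 5, and -125/(-25) = 5, so r = 5.
Then A·5^1 = -5 gives A = -1, and P(m) = -1·5^m.
P(5) = -1·5^5 = -3125.

-3125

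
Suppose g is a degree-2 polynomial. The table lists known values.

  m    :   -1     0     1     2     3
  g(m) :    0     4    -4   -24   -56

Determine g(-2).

First differences: 4, -8, -20, -32. Second differences: -12, -12, -12.
Level-2 differences are constant, so g has degree 2.
Fitting a degree-2 polynomial gives g(m) = -6m² - 2m + 4.
Then g(-2) = -16.

-16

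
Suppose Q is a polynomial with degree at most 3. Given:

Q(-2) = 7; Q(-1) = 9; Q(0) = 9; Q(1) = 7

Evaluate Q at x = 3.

-3

First differences: 2, 0, -2. Second differences: -2, -2.
Level-2 differences are constant, so Q has degree 2.
Fitting a degree-2 polynomial gives Q(x) = -x² - x + 9.
Then Q(3) = -3.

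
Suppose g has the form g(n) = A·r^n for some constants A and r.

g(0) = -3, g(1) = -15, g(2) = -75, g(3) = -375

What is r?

5

Consecutive ratio: -15/(-3) = 5, and -75/(-15) = 5, so r = 5.
Then A·5^0 = -3 gives A = -3, and g(n) = -3·5^n.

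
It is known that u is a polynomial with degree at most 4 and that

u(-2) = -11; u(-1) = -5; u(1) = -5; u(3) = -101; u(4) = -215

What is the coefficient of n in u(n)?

2

Write u(n) = an^4 + bn³ + cn² + dn + e; the 5 given values yield a linear system in the 5 coefficients.
Solving, the leading coefficient vanishes, and u(n) = -2n³ - 6n² + 2n + 1.
The coefficient of n is 2.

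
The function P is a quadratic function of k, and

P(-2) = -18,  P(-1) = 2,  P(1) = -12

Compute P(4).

Write P(k) = ak² + bk + c; the 3 given values yield a linear system in the 3 coefficients.
Solving, P(k) = -9k² - 7k + 4.
Then P(4) = -168.

-168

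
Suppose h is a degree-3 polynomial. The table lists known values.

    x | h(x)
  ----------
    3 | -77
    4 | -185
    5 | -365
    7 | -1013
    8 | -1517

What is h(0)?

Write h(x) = ax³ + bx² + cx + d; the 5 given values yield a linear system in the 4 coefficients.
Solving, h(x) = -3x³ + 3x - 5.
Then h(0) = -5.

-5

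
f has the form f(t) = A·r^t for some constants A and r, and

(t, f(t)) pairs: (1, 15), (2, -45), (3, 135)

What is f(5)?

1215

Consecutive ratio: -45/15 = -3, and 135/(-45) = -3, so r = -3.
Then A·(-3)^1 = 15 gives A = -5, and f(t) = -5·(-3)^t.
f(5) = -5·(-3)^5 = 1215.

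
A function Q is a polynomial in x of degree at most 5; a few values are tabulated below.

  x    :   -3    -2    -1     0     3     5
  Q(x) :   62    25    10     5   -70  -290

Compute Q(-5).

Write Q(x) = ax^5 + bx^4 + cx³ + dx² + ex + p; the 6 given values yield a linear system in the 6 coefficients.
Solving, the top 2 coefficients vanish, and Q(x) = -2x³ - x² - 4x + 5.
Then Q(-5) = 250.

250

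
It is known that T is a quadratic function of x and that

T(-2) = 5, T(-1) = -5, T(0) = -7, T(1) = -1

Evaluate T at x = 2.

13

First differences: -10, -2, 6. Second differences: 8, 8.
Level-2 differences are constant, so T has degree 2.
Extending the table by one column gives the next first difference 14, so T(2) = -1 + 14 = 13.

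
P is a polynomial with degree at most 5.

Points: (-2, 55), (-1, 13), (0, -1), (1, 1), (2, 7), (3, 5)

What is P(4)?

Write P(m) = am^5 + bm^4 + cm³ + dm² + em + p; the 6 given values yield a linear system in the 6 coefficients.
Solving, the top 2 coefficients vanish, and P(m) = -2m³ + 8m² - 4m - 1.
Then P(4) = -17.

-17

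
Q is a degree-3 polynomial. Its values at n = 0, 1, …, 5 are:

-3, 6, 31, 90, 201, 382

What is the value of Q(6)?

651

First differences: 9, 25, 59, 111, 181. Second differences: 16, 34, 52, 70. Third differences: 18, 18, 18.
Level-3 differences are constant, so Q has degree 3.
Fitting a degree-3 polynomial gives Q(n) = 3n³ - n² + 7n - 3.
Then Q(6) = 651.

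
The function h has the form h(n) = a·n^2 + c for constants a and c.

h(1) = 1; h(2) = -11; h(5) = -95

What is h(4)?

-59

From h(1) = 1 and h(2) = -11: 1a + c = 1 and 4a + c = -11.
Subtracting: 3a = -12, so a = -4; then c = 1 − (-4)·1 = 5.
So h(n) = -4n² + 5, and h(4) = -59.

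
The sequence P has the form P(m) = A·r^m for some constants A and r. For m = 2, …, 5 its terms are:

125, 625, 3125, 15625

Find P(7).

Consecutive ratio: 625/125 = 5, and 3125/625 = 5, so r = 5.
Then A·5^2 = 125 gives A = 5, and P(m) = 5·5^m.
P(7) = 5·5^7 = 390625.

390625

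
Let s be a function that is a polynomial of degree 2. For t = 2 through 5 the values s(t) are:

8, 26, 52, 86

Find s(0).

-4

Write s(t) = at² + bt + c; the 4 given values yield a linear system in the 3 coefficients.
Solving, s(t) = 4t² - 2t - 4.
Then s(0) = -4.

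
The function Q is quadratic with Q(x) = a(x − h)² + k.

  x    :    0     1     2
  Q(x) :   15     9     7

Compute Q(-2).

First differences -6, -2; second difference 4 = 2a, so a = 2.
Expanding, the x-coefficient is −2ah = -4h; matching it to the data gives h = 2, and then k = 7.
So Q(x) = 2(x − 2)² + 7.
Q(-2) = 2·(-4)² + 7 = 39.

39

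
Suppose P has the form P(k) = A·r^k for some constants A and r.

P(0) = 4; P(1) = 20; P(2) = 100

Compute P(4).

Consecutive ratio: 20/4 = 5, and 100/20 = 5, so r = 5.
Then A·5^0 = 4 gives A = 4, and P(k) = 4·5^k.
P(4) = 4·5^4 = 2500.

2500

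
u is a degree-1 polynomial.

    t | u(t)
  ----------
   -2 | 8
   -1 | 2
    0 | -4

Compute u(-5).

First differences: -6, -6.
Level-1 differences are constant, so u has degree 1.
Fitting a degree-1 polynomial gives u(t) = -6t - 4.
Then u(-5) = 26.

26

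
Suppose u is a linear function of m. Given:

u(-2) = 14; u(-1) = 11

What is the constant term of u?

Write u(m) = am + b; the 2 given values yield a linear system in the 2 coefficients.
Solving, u(m) = -3m + 8.
The constant term is u(0) = 8.

8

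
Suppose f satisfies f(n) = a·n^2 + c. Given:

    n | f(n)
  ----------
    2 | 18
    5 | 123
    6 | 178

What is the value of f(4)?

From f(2) = 18 and f(5) = 123: 4a + c = 18 and 25a + c = 123.
Subtracting: 21a = 105, so a = 5; then c = 18 − 5·4 = -2.
So f(n) = 5n² − 2, and f(4) = 78.

78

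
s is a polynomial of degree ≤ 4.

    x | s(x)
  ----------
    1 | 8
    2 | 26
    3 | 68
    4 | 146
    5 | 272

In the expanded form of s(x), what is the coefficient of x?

First differences: 18, 42, 78, 126. Second differences: 24, 36, 48. Third differences: 12, 12.
Level-3 differences are constant, so s has degree 3.
Fitting a degree-3 polynomial gives s(x) = 2x³ + 4x + 2.
The coefficient of x is 4.

4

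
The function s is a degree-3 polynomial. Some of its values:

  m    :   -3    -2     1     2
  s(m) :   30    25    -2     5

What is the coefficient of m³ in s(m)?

1

Write s(m) = am³ + bm² + cm + d; the 4 given values yield a linear system in the 4 coefficients.
Solving, s(m) = m³ + 3m² - 9m + 3.
The coefficient of m³ is 1.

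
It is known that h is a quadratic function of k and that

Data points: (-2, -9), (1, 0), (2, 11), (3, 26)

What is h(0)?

-7

Write h(k) = ak² + bk + c; the 4 given values yield a linear system in the 3 coefficients.
Solving, h(k) = 2k² + 5k - 7.
Then h(0) = -7.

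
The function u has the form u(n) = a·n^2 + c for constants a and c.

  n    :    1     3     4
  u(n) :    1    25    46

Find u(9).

241

From u(1) = 1 and u(3) = 25: 1a + c = 1 and 9a + c = 25.
Subtracting: 8a = 24, so a = 3; then c = 1 − 3·1 = -2.
So u(n) = 3n² − 2, and u(9) = 241.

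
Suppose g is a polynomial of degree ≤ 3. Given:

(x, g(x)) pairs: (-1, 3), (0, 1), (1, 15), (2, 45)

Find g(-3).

55

Write g(x) = ax³ + bx² + cx + d; the 4 given values yield a linear system in the 4 coefficients.
Solving, the leading coefficient vanishes, and g(x) = 8x² + 6x + 1.
Then g(-3) = 55.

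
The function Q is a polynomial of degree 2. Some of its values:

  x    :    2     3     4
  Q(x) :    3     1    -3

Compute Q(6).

-17

Write Q(x) = ax² + bx + c; the 3 given values yield a linear system in the 3 coefficients.
Solving, Q(x) = -x² + 3x + 1.
Then Q(6) = -17.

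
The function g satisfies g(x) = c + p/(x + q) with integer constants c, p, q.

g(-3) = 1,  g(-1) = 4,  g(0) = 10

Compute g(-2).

(g(x) − c)(x + q) = p for each data point; the three points give a linear system in c and q, then p follows.
Solving: c = -2, q = -1, p = -12, so g(x) = -2 − 12/(x − 1).
Then g(-2) = -2 − 12/(-3) = 2.

2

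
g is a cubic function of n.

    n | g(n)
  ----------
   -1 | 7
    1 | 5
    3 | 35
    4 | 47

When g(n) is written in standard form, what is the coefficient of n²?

Write g(n) = an³ + bn² + cn + d; the 4 given values yield a linear system in the 4 coefficients.
Solving, g(n) = -n³ + 7n² - 1.
The coefficient of n² is 7.

7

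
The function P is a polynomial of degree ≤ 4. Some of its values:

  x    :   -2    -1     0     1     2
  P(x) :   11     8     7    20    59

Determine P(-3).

4

First differences: -3, -1, 13, 39. Second differences: 2, 14, 26. Third differences: 12, 12.
Level-3 differences are constant, so P has degree 3.
Fitting a degree-3 polynomial gives P(x) = 2x³ + 7x² + 4x + 7.
Then P(-3) = 4.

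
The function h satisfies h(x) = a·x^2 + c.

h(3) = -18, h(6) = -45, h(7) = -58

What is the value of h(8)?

From h(3) = -18 and h(6) = -45: 9a + c = -18 and 36a + c = -45.
Subtracting: 27a = -27, so a = -1; then c = -18 − (-1)·9 = -9.
So h(x) = -1x² − 9, and h(8) = -73.

-73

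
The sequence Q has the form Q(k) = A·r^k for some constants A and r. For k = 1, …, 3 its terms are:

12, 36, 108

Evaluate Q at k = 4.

324

Consecutive ratio: 36/12 = 3, and 108/36 = 3, so r = 3.
Then A·3^1 = 12 gives A = 4, and Q(k) = 4·3^k.
Q(4) = 4·3^4 = 324.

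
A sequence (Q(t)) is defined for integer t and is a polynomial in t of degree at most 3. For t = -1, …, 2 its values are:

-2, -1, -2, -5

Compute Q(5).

-26

Write Q(t) = at³ + bt² + ct + d; the 4 given values yield a linear system in the 4 coefficients.
Solving, the leading coefficient vanishes, and Q(t) = -t² - 1.
Then Q(5) = -26.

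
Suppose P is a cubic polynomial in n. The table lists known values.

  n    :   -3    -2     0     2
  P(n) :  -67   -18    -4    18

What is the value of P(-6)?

-598

Write P(n) = an³ + bn² + cn + d; the 4 given values yield a linear system in the 4 coefficients.
Solving, P(n) = 3n³ + n² - 3n - 4.
Then P(-6) = -598.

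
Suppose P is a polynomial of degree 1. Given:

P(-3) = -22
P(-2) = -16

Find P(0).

-4

Write P(m) = am + b; the 2 given values yield a linear system in the 2 coefficients.
Solving, P(m) = 6m - 4.
Then P(0) = -4.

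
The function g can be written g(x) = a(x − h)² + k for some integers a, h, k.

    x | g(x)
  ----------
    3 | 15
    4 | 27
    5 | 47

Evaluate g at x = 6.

First differences 12, 20; second difference 8 = 2a, so a = 4.
Expanding, the x-coefficient is −2ah = -8h; matching it to the data gives h = 2, and then k = 11.
So g(x) = 4(x − 2)² + 11.
g(6) = 4·4² + 11 = 75.

75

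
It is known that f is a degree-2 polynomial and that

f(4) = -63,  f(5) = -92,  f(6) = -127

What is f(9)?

-268

Write f(m) = am² + bm + c; the 3 given values yield a linear system in the 3 coefficients.
Solving, f(m) = -3m² - 2m - 7.
Then f(9) = -268.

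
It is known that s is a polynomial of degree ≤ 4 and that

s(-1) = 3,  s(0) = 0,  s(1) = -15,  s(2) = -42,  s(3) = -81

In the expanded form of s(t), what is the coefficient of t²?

First differences: -3, -15, -27, -39. Second differences: -12, -12, -12.
Level-2 differences are constant, so s has degree 2.
Fitting a degree-2 polynomial gives s(t) = -6t² - 9t.
The coefficient of t² is -6.

-6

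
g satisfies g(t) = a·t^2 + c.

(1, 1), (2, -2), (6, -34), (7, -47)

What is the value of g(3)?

From g(1) = 1 and g(2) = -2: 1a + c = 1 and 4a + c = -2.
Subtracting: 3a = -3, so a = -1; then c = 1 − (-1)·1 = 2.
So g(t) = -1t² + 2, and g(3) = -7.

-7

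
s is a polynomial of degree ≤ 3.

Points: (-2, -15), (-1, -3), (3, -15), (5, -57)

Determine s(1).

3

Write s(m) = am³ + bm² + cm + d; the 4 given values yield a linear system in the 4 coefficients.
Solving, the leading coefficient vanishes, and s(m) = -3m² + 3m + 3.
Then s(1) = 3.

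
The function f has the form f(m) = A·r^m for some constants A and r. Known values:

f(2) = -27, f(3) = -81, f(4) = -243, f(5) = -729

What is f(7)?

Consecutive ratio: -81/(-27) = 3, and -243/(-81) = 3, so r = 3.
Then A·3^2 = -27 gives A = -3, and f(m) = -3·3^m.
f(7) = -3·3^7 = -6561.

-6561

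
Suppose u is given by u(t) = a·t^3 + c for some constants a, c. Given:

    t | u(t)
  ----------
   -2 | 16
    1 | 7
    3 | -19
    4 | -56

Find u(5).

From u(-2) = 16 and u(1) = 7: -8a + c = 16 and 1a + c = 7.
Subtracting: 9a = -9, so a = -1; then c = 16 − (-1)·(-8) = 8.
So u(t) = -1t³ + 8, and u(5) = -117.

-117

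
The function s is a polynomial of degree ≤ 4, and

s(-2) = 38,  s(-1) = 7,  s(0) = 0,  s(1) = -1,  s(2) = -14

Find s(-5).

455

First differences: -31, -7, -1, -13. Second differences: 24, 6, -12. Third differences: -18, -18.
Level-3 differences are constant, so s has degree 3.
Fitting a degree-3 polynomial gives s(m) = -3m³ + 3m² - m.
Then s(-5) = 455.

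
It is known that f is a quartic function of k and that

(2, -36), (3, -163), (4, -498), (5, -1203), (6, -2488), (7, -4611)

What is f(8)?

-7878

First differences: -127, -335, -705, -1285, -2123. Second differences: -208, -370, -580, -838. Third differences: -162, -210, -258. Fourth differences: -48, -48.
Level-4 differences are constant, so f has degree 4.
Fitting a degree-4 polynomial gives f(k) = -2k^4 + k³ - 3k² - k + 2.
Then f(8) = -7878.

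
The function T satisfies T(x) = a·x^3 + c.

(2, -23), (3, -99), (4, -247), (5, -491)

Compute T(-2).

41

From T(2) = -23 and T(3) = -99: 8a + c = -23 and 27a + c = -99.
Subtracting: 19a = -76, so a = -4; then c = -23 − (-4)·8 = 9.
So T(x) = -4x³ + 9, and T(-2) = 41.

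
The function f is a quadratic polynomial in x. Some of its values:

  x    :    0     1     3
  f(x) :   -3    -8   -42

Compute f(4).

Write f(x) = ax² + bx + c; the 3 given values yield a linear system in the 3 coefficients.
Solving, f(x) = -4x² - x - 3.
Then f(4) = -71.

-71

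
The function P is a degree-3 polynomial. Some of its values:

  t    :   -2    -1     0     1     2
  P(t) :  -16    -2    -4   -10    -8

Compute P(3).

14

First differences: 14, -2, -6, 2. Second differences: -16, -4, 8. Third differences: 12, 12.
Level-3 differences are constant, so P has degree 3.
Extending the table by one column gives the next first difference 22, so P(3) = -8 + 22 = 14.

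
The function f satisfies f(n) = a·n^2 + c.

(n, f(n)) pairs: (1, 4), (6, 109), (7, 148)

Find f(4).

From f(1) = 4 and f(6) = 109: 1a + c = 4 and 36a + c = 109.
Subtracting: 35a = 105, so a = 3; then c = 4 − 3·1 = 1.
So f(n) = 3n² + 1, and f(4) = 49.

49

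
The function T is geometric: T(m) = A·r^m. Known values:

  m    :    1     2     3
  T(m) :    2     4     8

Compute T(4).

Consecutive ratio: 4/2 = 2, and 8/4 = 2, so r = 2.
Then A·2^1 = 2 gives A = 1, and T(m) = 1·2^m.
T(4) = 1·2^4 = 16.

16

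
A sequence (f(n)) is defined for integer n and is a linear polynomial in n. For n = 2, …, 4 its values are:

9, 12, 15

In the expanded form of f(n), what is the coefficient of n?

3

Write f(n) = an + b; the 3 given values yield a linear system in the 2 coefficients.
Solving, f(n) = 3n + 3.
The coefficient of n is 3.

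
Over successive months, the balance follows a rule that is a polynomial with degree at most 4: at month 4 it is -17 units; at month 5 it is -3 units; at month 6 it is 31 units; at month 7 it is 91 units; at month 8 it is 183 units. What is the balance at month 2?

Write the value at t as P(t).
First differences: 14, 34, 60, 92. Second differences: 20, 26, 32. Third differences: 6, 6.
Level-3 differences are constant, so P has degree 3.
Fitting a degree-3 polynomial gives P(t) = t³ - 5t² - 2t + 7.
Then P(2) = -9.

-9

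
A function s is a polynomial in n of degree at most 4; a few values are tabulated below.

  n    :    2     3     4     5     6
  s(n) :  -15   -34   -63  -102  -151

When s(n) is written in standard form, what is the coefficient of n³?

Write s(n) = an^4 + bn³ + cn² + dn + e; the 5 given values yield a linear system in the 5 coefficients.
Solving, the top 2 coefficients vanish, and s(n) = -5n² + 6n - 7.
The coefficient of n³ is 0.

0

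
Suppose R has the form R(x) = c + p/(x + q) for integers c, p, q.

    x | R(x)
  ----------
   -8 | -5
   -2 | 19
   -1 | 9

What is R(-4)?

(R(x) − c)(x + q) = p for each data point; the three points give a linear system in c and q, then p follows.
Solving: c = -1, q = 3, p = 20, so R(x) = -1 + 20/(x + 3).
Then R(-4) = -1 + 20/(-1) = -21.

-21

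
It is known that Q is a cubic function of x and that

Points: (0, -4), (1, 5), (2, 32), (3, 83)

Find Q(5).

281

Write Q(x) = ax³ + bx² + cx + d; the 4 given values yield a linear system in the 4 coefficients.
Solving, Q(x) = x³ + 6x² + 2x - 4.
Then Q(5) = 281.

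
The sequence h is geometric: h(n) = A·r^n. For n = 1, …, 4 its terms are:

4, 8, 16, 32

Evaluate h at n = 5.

Consecutive ratio: 8/4 = 2, and 16/8 = 2, so r = 2.
Then A·2^1 = 4 gives A = 2, and h(n) = 2·2^n.
h(5) = 2·2^5 = 64.

64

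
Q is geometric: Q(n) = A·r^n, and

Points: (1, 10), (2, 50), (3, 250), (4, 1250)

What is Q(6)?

31250

Consecutive ratio: 50/10 = 5, and 250/50 = 5, so r = 5.
Then A·5^1 = 10 gives A = 2, and Q(n) = 2·5^n.
Q(6) = 2·5^6 = 31250.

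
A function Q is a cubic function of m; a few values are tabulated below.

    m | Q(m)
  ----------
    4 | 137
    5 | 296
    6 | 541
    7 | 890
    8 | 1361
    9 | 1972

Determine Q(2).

First differences: 159, 245, 349, 471, 611. Second differences: 86, 104, 122, 140. Third differences: 18, 18, 18.
Level-3 differences are constant, so Q has degree 3.
Fitting a degree-3 polynomial gives Q(m) = 3m³ - 2m² - 6m + 1.
Then Q(2) = 5.

5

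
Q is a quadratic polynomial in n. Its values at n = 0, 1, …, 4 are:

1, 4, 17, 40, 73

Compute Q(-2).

25

First differences: 3, 13, 23, 33. Second differences: 10, 10, 10.
Level-2 differences are constant, so Q has degree 2.
Fitting a degree-2 polynomial gives Q(n) = 5n² - 2n + 1.
Then Q(-2) = 25.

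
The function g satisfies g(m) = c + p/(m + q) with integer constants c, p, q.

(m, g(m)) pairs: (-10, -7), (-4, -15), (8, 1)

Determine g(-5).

-12

(g(m) − c)(m + q) = p for each data point; the three points give a linear system in c and q, then p follows.
Solving: c = -3, q = 1, p = 36, so g(m) = -3 + 36/(m + 1).
Then g(-5) = -3 + 36/(-4) = -12.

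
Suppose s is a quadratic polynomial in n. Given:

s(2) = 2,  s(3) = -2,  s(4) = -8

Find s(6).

Write s(n) = an² + bn + c; the 3 given values yield a linear system in the 3 coefficients.
Solving, s(n) = -n² + n + 4.
Then s(6) = -26.

-26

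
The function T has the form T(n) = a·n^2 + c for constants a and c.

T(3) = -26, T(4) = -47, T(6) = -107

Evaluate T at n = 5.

-74

From T(3) = -26 and T(4) = -47: 9a + c = -26 and 16a + c = -47.
Subtracting: 7a = -21, so a = -3; then c = -26 − (-3)·9 = 1.
So T(n) = -3n² + 1, and T(5) = -74.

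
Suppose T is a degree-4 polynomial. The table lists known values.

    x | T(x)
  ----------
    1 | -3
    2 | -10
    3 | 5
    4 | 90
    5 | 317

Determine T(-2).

Write T(x) = ax^4 + bx³ + cx² + dx + e; the 5 given values yield a linear system in the 5 coefficients.
Solving, T(x) = x^4 - 2x³ - 2x² - 2x + 2.
Then T(-2) = 30.

30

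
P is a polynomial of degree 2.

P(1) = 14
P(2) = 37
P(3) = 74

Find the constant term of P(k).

5

Write P(k) = ak² + bk + c; the 3 given values yield a linear system in the 3 coefficients.
Solving, P(k) = 7k² + 2k + 5.
The constant term is P(0) = 5.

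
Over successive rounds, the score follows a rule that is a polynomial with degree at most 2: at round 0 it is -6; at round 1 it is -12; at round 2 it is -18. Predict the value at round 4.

-30

Write the value at k as T(k).
First differences: -6, -6.
Level-1 differences are constant, so T has degree 1.
Fitting a degree-1 polynomial gives T(k) = -6k - 6.
Then T(4) = -30.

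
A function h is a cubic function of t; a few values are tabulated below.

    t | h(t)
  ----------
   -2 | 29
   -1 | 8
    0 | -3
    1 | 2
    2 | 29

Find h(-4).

77

First differences: -21, -11, 5, 27. Second differences: 10, 16, 22. Third differences: 6, 6.
Level-3 differences are constant, so h has degree 3.
Fitting a degree-3 polynomial gives h(t) = t³ + 8t² - 4t - 3.
Then h(-4) = 77.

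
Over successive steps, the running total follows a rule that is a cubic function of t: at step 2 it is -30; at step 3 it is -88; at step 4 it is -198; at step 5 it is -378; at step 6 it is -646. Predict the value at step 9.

-2158

Write the value at t as Q(t).
First differences: -58, -110, -180, -268. Second differences: -52, -70, -88. Third differences: -18, -18.
Level-3 differences are constant, so Q has degree 3.
Fitting a degree-3 polynomial gives Q(t) = -3t³ + t² - 6t + 2.
Then Q(9) = -2158.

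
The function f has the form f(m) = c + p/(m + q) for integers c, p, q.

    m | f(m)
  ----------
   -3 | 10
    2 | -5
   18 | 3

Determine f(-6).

(f(m) − c)(m + q) = p for each data point; the three points give a linear system in c and q, then p follows.
Solving: c = 4, q = 0, p = -18, so f(m) = 4 − 18/(m + 0).
Then f(-6) = 4 − 18/(-6) = 7.

7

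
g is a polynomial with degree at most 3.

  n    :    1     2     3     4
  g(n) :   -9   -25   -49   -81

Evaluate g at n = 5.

-121

First differences: -16, -24, -32. Second differences: -8, -8.
Level-2 differences are constant, so g has degree 2.
Fitting a degree-2 polynomial gives g(n) = -4n² - 4n - 1.
Then g(5) = -121.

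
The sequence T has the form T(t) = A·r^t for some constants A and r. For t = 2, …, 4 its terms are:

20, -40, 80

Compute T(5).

Consecutive ratio: -40/20 = -2, and 80/(-40) = -2, so r = -2.
Then A·(-2)^2 = 20 gives A = 5, and T(t) = 5·(-2)^t.
T(5) = 5·(-2)^5 = -160.

-160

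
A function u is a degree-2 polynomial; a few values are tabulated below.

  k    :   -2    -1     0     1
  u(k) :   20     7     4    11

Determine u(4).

92

First differences: -13, -3, 7. Second differences: 10, 10.
Level-2 differences are constant, so u has degree 2.
Fitting a degree-2 polynomial gives u(k) = 5k² + 2k + 4.
Then u(4) = 92.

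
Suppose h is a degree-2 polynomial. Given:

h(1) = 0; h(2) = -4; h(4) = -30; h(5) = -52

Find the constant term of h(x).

-2

Write h(x) = ax² + bx + c; the 4 given values yield a linear system in the 3 coefficients.
Solving, h(x) = -3x² + 5x - 2.
The constant term is h(0) = -2.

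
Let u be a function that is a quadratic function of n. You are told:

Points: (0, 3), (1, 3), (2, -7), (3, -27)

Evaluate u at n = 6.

-147

Write u(n) = an² + bn + c; the 4 given values yield a linear system in the 3 coefficients.
Solving, u(n) = -5n² + 5n + 3.
Then u(6) = -147.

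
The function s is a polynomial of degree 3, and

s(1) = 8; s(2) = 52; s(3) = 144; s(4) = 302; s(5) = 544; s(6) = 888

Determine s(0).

-6

First differences: 44, 92, 158, 242, 344. Second differences: 48, 66, 84, 102. Third differences: 18, 18, 18.
Level-3 differences are constant, so s has degree 3.
Fitting a degree-3 polynomial gives s(t) = 3t³ + 6t² + 5t - 6.
Then s(0) = -6.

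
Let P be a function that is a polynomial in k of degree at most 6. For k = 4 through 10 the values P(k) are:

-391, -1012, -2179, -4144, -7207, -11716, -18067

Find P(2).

First differences: -621, -1167, -1965, -3063, -4509, -6351. Second differences: -546, -798, -1098, -1446, -1842. Third differences: -252, -300, -348, -396. Fourth differences: -48, -48, -48.
Level-4 differences are constant, so P has degree 4.
Fitting a degree-4 polynomial gives P(k) = -2k^4 + 2k³ - k² + 4k - 7.
Then P(2) = -19.

-19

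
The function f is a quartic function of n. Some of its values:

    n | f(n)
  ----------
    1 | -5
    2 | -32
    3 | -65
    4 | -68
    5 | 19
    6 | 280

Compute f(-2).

40

Write f(n) = an^4 + bn³ + cn² + dn + e; the 6 given values yield a linear system in the 5 coefficients.
Solving, f(n) = n^4 - 4n³ - 4n² - 2n + 4.
Then f(-2) = 40.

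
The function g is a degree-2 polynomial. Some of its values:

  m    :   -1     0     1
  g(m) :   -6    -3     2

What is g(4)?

Write g(m) = am² + bm + c; the 3 given values yield a linear system in the 3 coefficients.
Solving, g(m) = m² + 4m - 3.
Then g(4) = 29.

29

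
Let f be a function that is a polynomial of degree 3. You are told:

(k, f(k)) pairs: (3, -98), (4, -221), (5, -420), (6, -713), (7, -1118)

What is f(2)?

-33

Write f(k) = ak³ + bk² + ck + d; the 5 given values yield a linear system in the 4 coefficients.
Solving, f(k) = -3k³ - 2k² + 2k - 5.
Then f(2) = -33.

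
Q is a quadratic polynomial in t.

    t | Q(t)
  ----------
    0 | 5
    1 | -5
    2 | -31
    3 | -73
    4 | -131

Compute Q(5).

Write Q(t) = at² + bt + c; the 5 given values yield a linear system in the 3 coefficients.
Solving, Q(t) = -8t² - 2t + 5.
Then Q(5) = -205.

-205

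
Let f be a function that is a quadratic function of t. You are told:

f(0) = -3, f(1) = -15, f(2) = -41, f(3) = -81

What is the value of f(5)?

-203

First differences: -12, -26, -40. Second differences: -14, -14.
Level-2 differences are constant, so f has degree 2.
Fitting a degree-2 polynomial gives f(t) = -7t² - 5t - 3.
Then f(5) = -203.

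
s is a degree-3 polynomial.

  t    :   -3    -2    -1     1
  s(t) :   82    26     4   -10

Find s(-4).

Write s(t) = at³ + bt² + ct + d; the 4 given values yield a linear system in the 4 coefficients.
Solving, s(t) = -3t³ - t² - 4t - 2.
Then s(-4) = 190.

190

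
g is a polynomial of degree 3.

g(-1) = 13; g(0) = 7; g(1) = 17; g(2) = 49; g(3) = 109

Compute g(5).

337

Write g(k) = ak³ + bk² + ck + d; the 5 given values yield a linear system in the 4 coefficients.
Solving, g(k) = k³ + 8k² + k + 7.
Then g(5) = 337.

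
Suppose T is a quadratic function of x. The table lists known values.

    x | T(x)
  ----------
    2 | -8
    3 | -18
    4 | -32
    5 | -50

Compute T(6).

Write T(x) = ax² + bx + c; the 4 given values yield a linear system in the 3 coefficients.
Solving, T(x) = -2x².
Then T(6) = -72.

-72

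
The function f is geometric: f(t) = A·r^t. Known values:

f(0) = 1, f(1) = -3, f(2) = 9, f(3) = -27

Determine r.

Consecutive ratio: -3/1 = -3, and 9/(-3) = -3, so r = -3.
Then A·(-3)^0 = 1 gives A = 1, and f(t) = 1·(-3)^t.

-3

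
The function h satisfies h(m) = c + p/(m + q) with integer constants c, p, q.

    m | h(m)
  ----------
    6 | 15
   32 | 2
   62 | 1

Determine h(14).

(h(m) − c)(m + q) = p for each data point; the three points give a linear system in c and q, then p follows.
Solving: c = 0, q = -2, p = 60, so h(m) = 60/(m − 2).
Then h(14) = 0 + 60/12 = 5.

5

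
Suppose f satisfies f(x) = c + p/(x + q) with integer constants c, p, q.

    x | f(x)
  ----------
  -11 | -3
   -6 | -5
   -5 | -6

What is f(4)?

3

(f(x) − c)(x + q) = p for each data point; the three points give a linear system in c and q, then p follows.
Solving: c = -1, q = 1, p = 20, so f(x) = -1 + 20/(x + 1).
Then f(4) = -1 + 20/5 = 3.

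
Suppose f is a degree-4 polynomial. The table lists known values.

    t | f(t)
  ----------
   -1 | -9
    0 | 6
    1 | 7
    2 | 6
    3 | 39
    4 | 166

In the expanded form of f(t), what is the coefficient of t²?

Write f(t) = at^4 + bt³ + ct² + dt + e; the 6 given values yield a linear system in the 5 coefficients.
Solving, f(t) = t^4 - 8t² + 8t + 6.
The coefficient of t² is -8.

-8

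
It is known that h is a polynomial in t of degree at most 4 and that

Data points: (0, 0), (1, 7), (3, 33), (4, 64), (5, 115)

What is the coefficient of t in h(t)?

8

Write h(t) = at^4 + bt³ + ct² + dt + e; the 5 given values yield a linear system in the 5 coefficients.
Solving, the leading coefficient vanishes, and h(t) = t³ - 2t² + 8t.
The coefficient of t is 8.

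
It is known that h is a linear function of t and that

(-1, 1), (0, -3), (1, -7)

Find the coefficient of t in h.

Write h(t) = at + b; the 3 given values yield a linear system in the 2 coefficients.
Solving, h(t) = -4t - 3.
The coefficient of t is -4.

-4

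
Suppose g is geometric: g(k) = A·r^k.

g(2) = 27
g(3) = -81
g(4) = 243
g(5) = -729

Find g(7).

-6561

Consecutive ratio: -81/27 = -3, and 243/(-81) = -3, so r = -3.
Then A·(-3)^2 = 27 gives A = 3, and g(k) = 3·(-3)^k.
g(7) = 3·(-3)^7 = -6561.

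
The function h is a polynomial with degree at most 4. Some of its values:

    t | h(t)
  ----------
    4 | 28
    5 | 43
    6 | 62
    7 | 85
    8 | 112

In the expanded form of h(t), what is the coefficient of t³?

Write h(t) = at^4 + bt³ + ct² + dt + e; the 5 given values yield a linear system in the 5 coefficients.
Solving, the top 2 coefficients vanish, and h(t) = 2t² - 3t + 8.
The coefficient of t³ is 0.

0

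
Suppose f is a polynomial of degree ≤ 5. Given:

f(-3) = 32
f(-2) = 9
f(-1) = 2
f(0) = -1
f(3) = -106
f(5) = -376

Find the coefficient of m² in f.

Write f(m) = am^5 + bm^4 + cm³ + dm² + em + p; the 6 given values yield a linear system in the 6 coefficients.
Solving, the top 2 coefficients vanish, and f(m) = -2m³ - 4m² - 5m - 1.
The coefficient of m² is -4.

-4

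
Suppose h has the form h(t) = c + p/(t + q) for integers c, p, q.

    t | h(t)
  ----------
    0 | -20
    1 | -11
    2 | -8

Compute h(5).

(h(t) − c)(t + q) = p for each data point; the three points give a linear system in c and q, then p follows.
Solving: c = -2, q = 1, p = -18, so h(t) = -2 − 18/(t + 1).
Then h(5) = -2 − 18/6 = -5.

-5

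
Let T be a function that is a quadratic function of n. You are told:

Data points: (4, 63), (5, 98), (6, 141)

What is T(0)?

Write T(n) = an² + bn + c; the 3 given values yield a linear system in the 3 coefficients.
Solving, T(n) = 4n² - n + 3.
The constant term is T(0) = 3.

3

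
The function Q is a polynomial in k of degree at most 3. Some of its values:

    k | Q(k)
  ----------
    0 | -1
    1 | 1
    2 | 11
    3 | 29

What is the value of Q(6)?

131

First differences: 2, 10, 18. Second differences: 8, 8.
Level-2 differences are constant, so Q has degree 2.
Fitting a degree-2 polynomial gives Q(k) = 4k² - 2k - 1.
Then Q(6) = 131.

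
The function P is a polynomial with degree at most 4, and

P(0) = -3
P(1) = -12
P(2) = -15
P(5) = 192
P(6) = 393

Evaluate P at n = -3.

-120

Write P(n) = an^4 + bn³ + cn² + dn + e; the 5 given values yield a linear system in the 5 coefficients.
Solving, the leading coefficient vanishes, and P(n) = 3n³ - 6n² - 6n - 3.
Then P(-3) = -120.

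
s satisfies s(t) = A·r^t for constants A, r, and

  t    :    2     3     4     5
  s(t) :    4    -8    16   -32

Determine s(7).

-128

Consecutive ratio: -8/4 = -2, and 16/(-8) = -2, so r = -2.
Then A·(-2)^2 = 4 gives A = 1, and s(t) = 1·(-2)^t.
s(7) = 1·(-2)^7 = -128.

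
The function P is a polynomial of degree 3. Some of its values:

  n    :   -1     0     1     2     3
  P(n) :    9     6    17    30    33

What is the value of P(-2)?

38

First differences: -3, 11, 13, 3. Second differences: 14, 2, -10. Third differences: -12, -12.
Level-3 differences are constant, so P has degree 3.
Fitting a degree-3 polynomial gives P(n) = -2n³ + 7n² + 6n + 6.
Then P(-2) = 38.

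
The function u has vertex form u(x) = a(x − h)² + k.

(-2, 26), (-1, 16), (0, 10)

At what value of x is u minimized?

First differences -10, -6; second difference 4 = 2a, so a = 2.
Expanding, the x-coefficient is −2ah = -4h; matching it to the data gives h = 1, and then k = 8.
So u(x) = 2(x − 1)² + 8.
Hence h = 1.

1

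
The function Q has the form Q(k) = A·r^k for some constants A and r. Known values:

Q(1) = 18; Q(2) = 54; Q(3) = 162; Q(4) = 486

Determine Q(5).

Consecutive ratio: 54/18 = 3, and 162/54 = 3, so r = 3.
Then A·3^1 = 18 gives A = 6, and Q(k) = 6·3^k.
Q(5) = 6·3^5 = 1458.

1458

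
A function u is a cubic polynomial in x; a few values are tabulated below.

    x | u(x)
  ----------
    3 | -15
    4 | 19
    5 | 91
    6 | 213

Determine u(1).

Write u(x) = ax³ + bx² + cx + d; the 4 given values yield a linear system in the 4 coefficients.
Solving, u(x) = 2x³ - 5x² - 5x - 9.
Then u(1) = -17.

-17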